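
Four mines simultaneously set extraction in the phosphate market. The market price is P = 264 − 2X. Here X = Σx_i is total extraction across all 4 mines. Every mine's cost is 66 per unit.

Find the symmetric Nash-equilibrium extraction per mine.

19.8

A representative mine's profit is π_i = x_i(264 − 2X) − 66x_i, with X = x_i + Σ_{j≠i} x_j.
First-order condition: 198 − 4x_i − 2Σ_{j≠i} x_j = 0.
With identical mines, set every x_j = x: then 198 − 4x − 6x = 0, i.e. x = 198/10 = 19.8.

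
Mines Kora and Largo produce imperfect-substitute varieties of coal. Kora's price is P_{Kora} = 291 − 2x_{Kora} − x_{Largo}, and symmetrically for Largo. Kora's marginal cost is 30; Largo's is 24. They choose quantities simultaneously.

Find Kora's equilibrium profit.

5366.48

Mine Kora's profit: π = x_{Kora}(291 − 2x_{Kora} − x_{Largo}) − 30x_{Kora}.
∂π/∂x_{Kora} = 261 − 4x_{Kora} − x_{Largo} = 0 ⇒ x_{Kora} = 65.25 − 0.25x_{Largo}.
Similarly x_{Largo} = 66.75 − 0.25x_{Kora}.
Plugging x_{Largo} into Kora's best response: x_{Kora} = 65.25 − 0.25(66.75 − 0.25x_{Kora}) ⇒ 0.9375x_{Kora} = 48.5625, so x_{Kora} = 51.8.
Then x_{Largo} = 66.75 − 0.25·51.8 = 53.8.
P_{Kora} = 291 − 2·51.8 − 53.8 = 133.6.
Profit = (133.6 − 30)·51.8 = 5366.48.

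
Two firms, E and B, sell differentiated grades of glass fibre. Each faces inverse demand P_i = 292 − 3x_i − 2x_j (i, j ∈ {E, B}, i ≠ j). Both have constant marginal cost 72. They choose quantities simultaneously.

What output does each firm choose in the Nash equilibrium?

27.5

Firm E's profit: π = x_E(292 − 3x_E − 2x_B) − 72x_E.
∂π/∂x_E = 220 − 6x_E − 2x_B = 0 ⇒ x_E = 110/3 − (1/3)x_B.
Setting x_E = x_B in the reaction function: x_E = 110/3 − (1/3)x_E, so x_E = (110/3) / (4/3) = 27.5.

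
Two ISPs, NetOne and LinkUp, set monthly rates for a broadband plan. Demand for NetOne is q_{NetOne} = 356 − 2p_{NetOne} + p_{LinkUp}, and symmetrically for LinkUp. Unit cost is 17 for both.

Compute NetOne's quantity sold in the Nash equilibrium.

226

NetOne's profit: π = (p_{NetOne} − 17)(356 − 2p_{NetOne} + p_{LinkUp}).
∂π/∂p_{NetOne} = 390 − 4p_{NetOne} + p_{LinkUp} = 0 ⇒ p_{NetOne} = 97.5 + 0.25p_{LinkUp}.
Setting p_{NetOne} = p_{LinkUp} in the reaction function: p_{NetOne} = 97.5 + 0.25p_{NetOne}, so p_{NetOne} = 97.5 / 0.75 = 130.
q_{NetOne} = 356 − 2·130 + 130 = 226.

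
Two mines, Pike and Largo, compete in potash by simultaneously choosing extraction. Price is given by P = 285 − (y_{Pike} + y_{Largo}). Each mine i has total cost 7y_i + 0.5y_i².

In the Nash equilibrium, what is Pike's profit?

7245.375

Mine Pike's profit: π = y_{Pike}(285 − (y_{Pike} + y_{Largo})) − 7y_{Pike} − 0.5y_{Pike}².
∂π/∂y_{Pike} = 278 − 3y_{Pike} − y_{Largo} = 0, so y_{Pike} = 278/3 − (1/3)y_{Largo}.
The game is symmetric, so in equilibrium y_{Largo} = y_{Pike}: the reaction function gives (4/3)y_{Pike} = 278/3, hence y_{Pike} = 69.5.
Price P = 285 − 139 = 146.
Pike's profit: (146 − 7)·69.5 − 0.5(69.5)² = 7245.375.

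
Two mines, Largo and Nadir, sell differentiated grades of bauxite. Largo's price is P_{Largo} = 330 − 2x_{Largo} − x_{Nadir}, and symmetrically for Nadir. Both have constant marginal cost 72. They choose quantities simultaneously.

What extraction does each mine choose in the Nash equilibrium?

51.6

Mine Largo's profit: π = x_{Largo}(330 − 2x_{Largo} − x_{Nadir}) − 72x_{Largo}.
∂π/∂x_{Largo} = 258 − 4x_{Largo} − x_{Nadir} = 0 ⇒ x_{Largo} = 64.5 − 0.25x_{Nadir}.
Setting x_{Largo} = x_{Nadir} in the reaction function: x_{Largo} = 64.5 − 0.25x_{Largo}, so x_{Largo} = 64.5 / 1.25 = 51.6.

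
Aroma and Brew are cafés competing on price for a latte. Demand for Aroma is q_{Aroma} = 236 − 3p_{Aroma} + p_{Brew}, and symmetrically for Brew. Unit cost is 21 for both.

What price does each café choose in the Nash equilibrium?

Aroma's profit: π = (p_{Aroma} − 21)(236 − 3p_{Aroma} + p_{Brew}).
∂π/∂p_{Aroma} = 299 − 6p_{Aroma} + p_{Brew} = 0 ⇒ p_{Aroma} = 299/6 + (1/6)p_{Brew}.
The game is symmetric, so in equilibrium p_{Brew} = p_{Aroma}: the reaction function gives (5/6)p_{Aroma} = 299/6, hence p_{Aroma} = 59.8.

59.8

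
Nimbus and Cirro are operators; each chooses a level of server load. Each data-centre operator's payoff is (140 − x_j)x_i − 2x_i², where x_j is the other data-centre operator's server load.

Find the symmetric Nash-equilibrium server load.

Nimbus's payoff is (140 − x_C)x_N − 2x_N².
∂π/∂x_N = 140 − x_C − 4x_N = 0, so x_N = 35 − 0.25x_C.
Setting x_N = x_C in the reaction function: x_N = 35 − 0.25x_N, so x_N = 35 / 1.25 = 28.

28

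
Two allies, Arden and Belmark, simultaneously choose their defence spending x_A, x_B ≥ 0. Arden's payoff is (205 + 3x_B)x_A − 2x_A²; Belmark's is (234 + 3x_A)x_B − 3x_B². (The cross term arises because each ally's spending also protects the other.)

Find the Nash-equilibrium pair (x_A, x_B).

128.8, 103.4

Expanding Arden's payoff: 205x_A + 3x_Bx_A − 2x_A².
∂π/∂x_A = 205 + 3x_B − 4x_A = 0, so x_A = 51.25 + 0.75x_B.
Likewise for Belmark: x_B = 39 + 0.5x_A.
Substituting the second reaction function into the first: x_A = 51.25 + 0.75(39 + 0.5x_A), which gives 0.625x_A = 80.5 ⇒ x_A = 128.8.
Then x_B = 39 + 0.5·128.8 = 103.4.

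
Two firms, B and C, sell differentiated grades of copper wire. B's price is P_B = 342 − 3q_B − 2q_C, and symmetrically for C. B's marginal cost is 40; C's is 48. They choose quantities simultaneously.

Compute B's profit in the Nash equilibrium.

Firm B's profit: π = q_B(342 − 3q_B − 2q_C) − 40q_B.
∂π/∂q_B = 302 − 6q_B − 2q_C = 0 ⇒ q_B = 151/3 − (1/3)q_C.
Similarly q_C = 49 − (1/3)q_B.
Plugging q_C into B's best response: q_B = 151/3 − (1/3)(49 − (1/3)q_B) ⇒ (8/9)q_B = 34, so q_B = 38.25.
Then q_C = 49 − (1/3)·38.25 = 36.25.
P_B = 342 − 3·38.25 − 2·36.25 = 154.75.
Profit = (154.75 − 40)·38.25 = 4389.1875.

4389.1875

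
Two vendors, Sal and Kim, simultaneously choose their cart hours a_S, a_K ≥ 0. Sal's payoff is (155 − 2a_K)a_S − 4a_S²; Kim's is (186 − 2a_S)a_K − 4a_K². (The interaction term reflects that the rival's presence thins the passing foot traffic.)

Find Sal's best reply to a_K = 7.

17.625

Expanding Sal's payoff: 155a_S − 2a_Ka_S − 4a_S².
∂π/∂a_S = 155 − 2a_K − 8a_S = 0, so a_S = 19.375 − 0.25a_K.
At a_K = 7: a_S = 19.375 − 0.25·7 = 17.625.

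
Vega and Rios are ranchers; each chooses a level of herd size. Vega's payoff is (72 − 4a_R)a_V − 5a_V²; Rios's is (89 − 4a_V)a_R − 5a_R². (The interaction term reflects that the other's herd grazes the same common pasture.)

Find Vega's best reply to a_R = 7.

4.4

Expanding Vega's payoff: 72a_V − 4a_Ra_V − 5a_V².
∂π/∂a_V = 72 − 4a_R − 10a_V = 0, so a_V = 7.2 − 0.4a_R.
At a_R = 7: a_V = 7.2 − 0.4·7 = 4.4.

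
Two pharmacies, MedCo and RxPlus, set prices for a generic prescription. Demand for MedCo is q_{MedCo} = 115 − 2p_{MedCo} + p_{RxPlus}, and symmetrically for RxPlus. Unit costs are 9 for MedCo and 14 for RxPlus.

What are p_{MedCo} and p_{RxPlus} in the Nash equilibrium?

MedCo's profit: π = (p_{MedCo} − 9)(115 − 2p_{MedCo} + p_{RxPlus}).
∂π/∂p_{MedCo} = 133 − 4p_{MedCo} + p_{RxPlus} = 0 ⇒ p_{MedCo} = 33.25 + 0.25p_{RxPlus}.
Similarly p_{RxPlus} = 35.75 + 0.25p_{MedCo}.
Substituting the second reaction function into the first: p_{MedCo} = 33.25 + 0.25(35.75 + 0.25p_{MedCo}), which gives 0.9375p_{MedCo} = 42.1875 ⇒ p_{MedCo} = 45.
Then p_{RxPlus} = 35.75 + 0.25·45 = 47.

45, 47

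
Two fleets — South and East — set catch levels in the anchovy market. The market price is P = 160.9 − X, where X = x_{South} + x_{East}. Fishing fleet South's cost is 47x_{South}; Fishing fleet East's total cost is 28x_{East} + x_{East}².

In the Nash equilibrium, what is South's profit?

2125.21

Fishing fleet South's profit: π = x_{South}(160.9 − (x_{South} + x_{East})) − 47x_{South}.
∂π/∂x_{South} = 113.9 − 2x_{South} − x_{East} = 0, so x_{South} = 56.95 − 0.5x_{East}.
For East: ∂π/∂x_{East} = 132.9 − 4x_{East} − x_{South} = 0 ⇒ x_{East} = 33.225 − 0.25x_{South}.
Substituting the second reaction function into the first: x_{South} = 56.95 − 0.5(33.225 − 0.25x_{South}), which gives 0.875x_{South} = 40.3375 ⇒ x_{South} = 46.1.
Then x_{East} = 33.225 − 0.25·46.1 = 21.7.
Price P = 160.9 − 67.8 = 93.1.
South's profit: (93.1 − 47)·46.1 = 2125.21.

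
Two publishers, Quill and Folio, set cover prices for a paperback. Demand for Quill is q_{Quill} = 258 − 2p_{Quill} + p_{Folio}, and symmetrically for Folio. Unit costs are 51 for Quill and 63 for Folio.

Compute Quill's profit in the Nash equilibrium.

Quill's profit: π = (p_{Quill} − 51)(258 − 2p_{Quill} + p_{Folio}).
∂π/∂p_{Quill} = 360 − 4p_{Quill} + p_{Folio} = 0 ⇒ p_{Quill} = 90 + 0.25p_{Folio}.
Similarly p_{Folio} = 96 + 0.25p_{Quill}.
Substituting the second reaction function into the first: p_{Quill} = 90 + 0.25(96 + 0.25p_{Quill}), which gives 0.9375p_{Quill} = 114 ⇒ p_{Quill} = 121.6.
Then p_{Folio} = 96 + 0.25·121.6 = 126.4.
q_{Quill} = 258 − 2·121.6 + 126.4 = 141.2.
Profit = (121.6 − 51)·141.2 = 9968.72.

9968.72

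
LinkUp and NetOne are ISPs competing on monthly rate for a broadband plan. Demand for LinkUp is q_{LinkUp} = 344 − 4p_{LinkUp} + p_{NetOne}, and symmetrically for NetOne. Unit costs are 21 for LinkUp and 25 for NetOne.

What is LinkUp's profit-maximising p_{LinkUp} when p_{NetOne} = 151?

72.375

LinkUp's profit: π = (p_{LinkUp} − 21)(344 − 4p_{LinkUp} + p_{NetOne}).
∂π/∂p_{LinkUp} = 428 − 8p_{LinkUp} + p_{NetOne} = 0 ⇒ p_{LinkUp} = 53.5 + 0.125p_{NetOne}.
At p_{NetOne} = 151: p_{LinkUp} = 53.5 + 0.125·151 = 72.375.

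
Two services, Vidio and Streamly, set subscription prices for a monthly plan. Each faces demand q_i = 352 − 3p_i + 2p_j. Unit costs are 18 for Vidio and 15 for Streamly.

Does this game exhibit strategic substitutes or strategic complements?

strategic complements

Vidio's profit: π = (p_{Vidio} − 18)(352 − 3p_{Vidio} + 2p_{Streamly}).
∂π/∂p_{Vidio} = 406 − 6p_{Vidio} + 2p_{Streamly} = 0 ⇒ p_{Vidio} = 203/3 + (1/3)p_{Streamly}.
The best-response slope dp_{Vidio}/dp_{Streamly} = 1/3 > 0: the reaction function is upward-sloping, so the choices are strategic complements.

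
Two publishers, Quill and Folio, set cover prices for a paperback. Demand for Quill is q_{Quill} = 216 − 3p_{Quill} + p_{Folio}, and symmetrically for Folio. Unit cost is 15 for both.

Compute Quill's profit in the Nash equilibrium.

Quill's profit: π = (p_{Quill} − 15)(216 − 3p_{Quill} + p_{Folio}).
∂π/∂p_{Quill} = 261 − 6p_{Quill} + p_{Folio} = 0 ⇒ p_{Quill} = 43.5 + (1/6)p_{Folio}.
The game is symmetric, so in equilibrium p_{Folio} = p_{Quill}: the reaction function gives (5/6)p_{Quill} = 43.5, hence p_{Quill} = 52.2.
q_{Quill} = 216 − 3·52.2 + 52.2 = 111.6.
Profit = (52.2 − 15)·111.6 = 4151.52.

4151.52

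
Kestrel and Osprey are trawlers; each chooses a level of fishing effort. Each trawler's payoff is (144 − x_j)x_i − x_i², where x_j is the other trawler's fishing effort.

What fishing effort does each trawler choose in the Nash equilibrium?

48

Kestrel's payoff is (144 − x_O)x_K − x_K².
∂π/∂x_K = 144 − x_O − 2x_K = 0, so x_K = 72 − 0.5x_O.
The game is symmetric, so in equilibrium x_O = x_K: the reaction function gives 1.5x_K = 72, hence x_K = 48.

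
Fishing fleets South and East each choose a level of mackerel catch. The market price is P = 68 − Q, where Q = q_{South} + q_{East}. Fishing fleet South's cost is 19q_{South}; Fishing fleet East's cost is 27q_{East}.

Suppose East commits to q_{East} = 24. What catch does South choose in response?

Fishing fleet South's profit: π = q_{South}(68 − (q_{South} + q_{East})) − 19q_{South}.
∂π/∂q_{South} = 49 − 2q_{South} − q_{East} = 0, so q_{South} = 24.5 − 0.5q_{East}.
At q_{East} = 24: q_{South} = 24.5 − 0.5·24 = 12.5.

12.5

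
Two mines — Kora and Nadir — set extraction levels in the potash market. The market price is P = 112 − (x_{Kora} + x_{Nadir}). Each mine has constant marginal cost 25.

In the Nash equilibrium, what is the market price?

54

Mine Kora's profit: π = x_{Kora}(112 − (x_{Kora} + x_{Nadir})) − 25x_{Kora}.
∂π/∂x_{Kora} = 87 − 2x_{Kora} − x_{Nadir} = 0, so x_{Kora} = 43.5 − 0.5x_{Nadir}.
By symmetry x_{Nadir} = x_{Kora}; substituting into the reaction function, 1.5x_{Kora} = 43.5 and x_{Kora} = 29.
Equilibrium price: P = 112 − 58 = 54.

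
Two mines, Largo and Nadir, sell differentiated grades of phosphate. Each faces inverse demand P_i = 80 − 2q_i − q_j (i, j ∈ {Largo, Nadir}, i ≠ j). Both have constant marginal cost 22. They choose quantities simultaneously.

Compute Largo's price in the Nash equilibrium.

45.2

Mine Largo's profit: π = q_{Largo}(80 − 2q_{Largo} − q_{Nadir}) − 22q_{Largo}.
∂π/∂q_{Largo} = 58 − 4q_{Largo} − q_{Nadir} = 0 ⇒ q_{Largo} = 14.5 − 0.25q_{Nadir}.
By symmetry q_{Nadir} = q_{Largo}; substituting into the reaction function, 1.25q_{Largo} = 14.5 and q_{Largo} = 11.6.
P_{Largo} = 80 − 2·11.6 − 11.6 = 45.2.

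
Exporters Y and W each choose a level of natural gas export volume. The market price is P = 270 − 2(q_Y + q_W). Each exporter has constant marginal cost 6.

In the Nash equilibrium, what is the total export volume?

Exporter Y's profit: π = q_Y(270 − 2(q_Y + q_W)) − 6q_Y.
∂π/∂q_Y = 264 − 4q_Y − 2q_W = 0, so q_Y = 66 − 0.5q_W.
Setting q_Y = q_W in the reaction function: q_Y = 66 − 0.5q_Y, so q_Y = 66 / 1.5 = 44.
Total export volume: 44 + 44 = 88.

88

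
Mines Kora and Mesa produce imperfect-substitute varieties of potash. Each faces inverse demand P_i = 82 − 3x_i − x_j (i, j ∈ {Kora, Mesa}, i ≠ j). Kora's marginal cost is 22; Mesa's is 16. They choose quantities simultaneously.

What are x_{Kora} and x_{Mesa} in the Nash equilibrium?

Mine Kora's profit: π = x_{Kora}(82 − 3x_{Kora} − x_{Mesa}) − 22x_{Kora}.
∂π/∂x_{Kora} = 60 − 6x_{Kora} − x_{Mesa} = 0 ⇒ x_{Kora} = 10 − (1/6)x_{Mesa}.
Similarly x_{Mesa} = 11 − (1/6)x_{Kora}.
Solving the two reaction functions simultaneously: (1 − (−1/6)(−1/6))x_{Kora} = 10 − (1/6)·11, so (35/36)x_{Kora} = 49/6 and x_{Kora} = 8.4.
Then x_{Mesa} = 11 − (1/6)·8.4 = 9.6.

8.4, 9.6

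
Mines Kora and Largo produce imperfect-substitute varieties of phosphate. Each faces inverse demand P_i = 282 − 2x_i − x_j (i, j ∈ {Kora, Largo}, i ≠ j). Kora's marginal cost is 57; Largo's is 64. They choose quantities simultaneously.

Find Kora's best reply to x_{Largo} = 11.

53.5

Mine Kora's profit: π = x_{Kora}(282 − 2x_{Kora} − x_{Largo}) − 57x_{Kora}.
∂π/∂x_{Kora} = 225 − 4x_{Kora} − x_{Largo} = 0 ⇒ x_{Kora} = 56.25 − 0.25x_{Largo}.
At x_{Largo} = 11: x_{Kora} = 56.25 − 0.25·11 = 53.5.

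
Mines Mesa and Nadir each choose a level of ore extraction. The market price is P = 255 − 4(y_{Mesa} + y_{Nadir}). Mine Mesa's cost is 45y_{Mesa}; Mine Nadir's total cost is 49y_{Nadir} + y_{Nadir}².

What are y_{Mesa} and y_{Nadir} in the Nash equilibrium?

19.9375, 12.625

Mine Mesa's profit: π = y_{Mesa}(255 − 4(y_{Mesa} + y_{Nadir})) − 45y_{Mesa}.
∂π/∂y_{Mesa} = 210 − 8y_{Mesa} − 4y_{Nadir} = 0, so y_{Mesa} = 26.25 − 0.5y_{Nadir}.
For Nadir: ∂π/∂y_{Nadir} = 206 − 10y_{Nadir} − 4y_{Mesa} = 0 ⇒ y_{Nadir} = 20.6 − 0.4y_{Mesa}.
Plugging y_{Nadir} into Mesa's best response: y_{Mesa} = 26.25 − 0.5(20.6 − 0.4y_{Mesa}) ⇒ 0.8y_{Mesa} = 15.95, so y_{Mesa} = 19.9375.
Then y_{Nadir} = 20.6 − 0.4·19.9375 = 12.625.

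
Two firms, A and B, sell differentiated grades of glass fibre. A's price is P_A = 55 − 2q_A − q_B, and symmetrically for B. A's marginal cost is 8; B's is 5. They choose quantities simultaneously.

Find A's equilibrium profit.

Firm A's profit: π = q_A(55 − 2q_A − q_B) − 8q_A.
∂π/∂q_A = 47 − 4q_A − q_B = 0 ⇒ q_A = 11.75 − 0.25q_B.
Similarly q_B = 12.5 − 0.25q_A.
Substituting the second reaction function into the first: q_A = 11.75 − 0.25(12.5 − 0.25q_A), which gives 0.9375q_A = 8.625 ⇒ q_A = 9.2.
Then q_B = 12.5 − 0.25·9.2 = 10.2.
P_A = 55 − 2·9.2 − 10.2 = 26.4.
Profit = (26.4 − 8)·9.2 = 169.28.

169.28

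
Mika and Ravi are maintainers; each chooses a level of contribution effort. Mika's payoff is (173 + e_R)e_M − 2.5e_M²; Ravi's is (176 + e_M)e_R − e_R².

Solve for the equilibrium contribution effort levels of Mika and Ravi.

Expanding Mika's payoff: 173e_M + e_Re_M − 2.5e_M².
∂π/∂e_M = 173 + e_R − 5e_M = 0, so e_M = 34.6 + 0.2e_R.
Likewise for Ravi: e_R = 88 + 0.5e_M.
Plugging e_R into Mika's best response: e_M = 34.6 + 0.2(88 + 0.5e_M) ⇒ 0.9e_M = 52.2, so e_M = 58.
Then e_R = 88 + 0.5·58 = 117.

58, 117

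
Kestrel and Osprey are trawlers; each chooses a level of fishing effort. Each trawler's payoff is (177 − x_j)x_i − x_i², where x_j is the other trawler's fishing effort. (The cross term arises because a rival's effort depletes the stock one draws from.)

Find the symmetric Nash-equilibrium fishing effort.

Kestrel's payoff is (177 − x_O)x_K − x_K².
∂π/∂x_K = 177 − x_O − 2x_K = 0, so x_K = 88.5 − 0.5x_O.
By symmetry x_O = x_K; substituting into the reaction function, 1.5x_K = 88.5 and x_K = 59.

59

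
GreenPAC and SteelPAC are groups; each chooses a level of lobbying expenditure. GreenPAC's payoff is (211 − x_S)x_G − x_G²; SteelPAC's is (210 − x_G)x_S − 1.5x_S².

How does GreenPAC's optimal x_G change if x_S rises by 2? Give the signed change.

-1

Expanding GreenPAC's payoff: 211x_G − x_Sx_G − x_G².
∂π/∂x_G = 211 − x_S − 2x_G = 0, so x_G = 105.5 − 0.5x_S.
The reaction-function slope is −0.5, so a 2-unit rise in x_S moves x_G by −0.5 × 2 = −1. GreenPAC's best response falls — the actions are strategic substitutes.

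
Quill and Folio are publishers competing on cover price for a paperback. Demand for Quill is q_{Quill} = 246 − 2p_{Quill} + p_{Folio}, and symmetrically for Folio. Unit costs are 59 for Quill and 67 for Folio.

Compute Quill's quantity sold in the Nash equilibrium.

Quill's profit: π = (p_{Quill} − 59)(246 − 2p_{Quill} + p_{Folio}).
∂π/∂p_{Quill} = 364 − 4p_{Quill} + p_{Folio} = 0 ⇒ p_{Quill} = 91 + 0.25p_{Folio}.
Similarly p_{Folio} = 95 + 0.25p_{Quill}.
Solving the two reaction functions simultaneously: (1 − (0.25)(0.25))p_{Quill} = 91 + 0.25·95, so 0.9375p_{Quill} = 114.75 and p_{Quill} = 122.4.
Then p_{Folio} = 95 + 0.25·122.4 = 125.6.
q_{Quill} = 246 − 2·122.4 + 125.6 = 126.8.

126.8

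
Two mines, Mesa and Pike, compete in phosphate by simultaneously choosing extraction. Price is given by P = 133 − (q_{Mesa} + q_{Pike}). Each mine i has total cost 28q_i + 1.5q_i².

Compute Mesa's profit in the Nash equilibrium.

Mine Mesa's profit: π = q_{Mesa}(133 − (q_{Mesa} + q_{Pike})) − 28q_{Mesa} − 1.5q_{Mesa}².
∂π/∂q_{Mesa} = 105 − 5q_{Mesa} − q_{Pike} = 0, so q_{Mesa} = 21 − 0.2q_{Pike}.
By symmetry q_{Pike} = q_{Mesa}; substituting into the reaction function, 1.2q_{Mesa} = 21 and q_{Mesa} = 17.5.
Price P = 133 − 35 = 98.
Mesa's profit: (98 − 28)·17.5 − 1.5(17.5)² = 765.625.

765.625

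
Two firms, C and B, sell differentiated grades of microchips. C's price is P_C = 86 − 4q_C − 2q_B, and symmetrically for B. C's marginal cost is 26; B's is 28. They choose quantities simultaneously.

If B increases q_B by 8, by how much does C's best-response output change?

-2

Firm C's profit: π = q_C(86 − 4q_C − 2q_B) − 26q_C.
∂π/∂q_C = 60 − 8q_C − 2q_B = 0 ⇒ q_C = 7.5 − 0.25q_B.
The reaction-function slope is −0.25, so an 8-unit rise in q_B moves q_C by −0.25 × 8 = −2. C's best response falls — the actions are strategic substitutes.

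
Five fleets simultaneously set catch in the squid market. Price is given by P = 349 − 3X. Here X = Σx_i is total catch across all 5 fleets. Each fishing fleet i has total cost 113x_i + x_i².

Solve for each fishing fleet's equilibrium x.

A representative fishing fleet's profit is π_i = x_i(349 − 3X) − 113x_i − x_i², with X = x_i + Σ_{j≠i} x_j.
First-order condition: 236 − 8x_i − 3Σ_{j≠i} x_j = 0.
In a symmetric equilibrium every fishing fleet chooses the same x, so Σ_{j≠i} x_j = 4x. The condition becomes 236 − 20x = 0, giving x = 236/20 = 11.8.

11.8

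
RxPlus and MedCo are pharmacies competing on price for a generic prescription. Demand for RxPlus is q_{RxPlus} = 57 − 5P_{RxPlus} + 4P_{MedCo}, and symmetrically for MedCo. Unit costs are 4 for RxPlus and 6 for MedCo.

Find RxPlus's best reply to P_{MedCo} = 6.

RxPlus's profit: π = (P_{RxPlus} − 4)(57 − 5P_{RxPlus} + 4P_{MedCo}).
∂π/∂P_{RxPlus} = 77 − 10P_{RxPlus} + 4P_{MedCo} = 0 ⇒ P_{RxPlus} = 7.7 + 0.4P_{MedCo}.
At P_{MedCo} = 6: P_{RxPlus} = 7.7 + 0.4·6 = 10.1.

10.1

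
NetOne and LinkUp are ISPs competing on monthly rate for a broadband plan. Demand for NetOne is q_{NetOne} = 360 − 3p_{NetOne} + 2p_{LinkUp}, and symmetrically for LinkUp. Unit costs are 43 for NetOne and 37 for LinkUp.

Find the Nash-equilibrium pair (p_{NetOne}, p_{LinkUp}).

121.125, 118.875

NetOne's profit: π = (p_{NetOne} − 43)(360 − 3p_{NetOne} + 2p_{LinkUp}).
∂π/∂p_{NetOne} = 489 − 6p_{NetOne} + 2p_{LinkUp} = 0 ⇒ p_{NetOne} = 81.5 + (1/3)p_{LinkUp}.
Similarly p_{LinkUp} = 78.5 + (1/3)p_{NetOne}.
Solving the two reaction functions simultaneously: (1 − (1/3)(1/3))p_{NetOne} = 81.5 + (1/3)·78.5, so (8/9)p_{NetOne} = 323/3 and p_{NetOne} = 121.125.
Then p_{LinkUp} = 78.5 + (1/3)·121.125 = 118.875.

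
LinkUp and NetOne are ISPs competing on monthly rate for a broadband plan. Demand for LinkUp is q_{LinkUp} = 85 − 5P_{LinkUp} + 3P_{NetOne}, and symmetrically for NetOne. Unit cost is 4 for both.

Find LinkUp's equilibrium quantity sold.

LinkUp's profit: π = (P_{LinkUp} − 4)(85 − 5P_{LinkUp} + 3P_{NetOne}).
∂π/∂P_{LinkUp} = 105 − 10P_{LinkUp} + 3P_{NetOne} = 0 ⇒ P_{LinkUp} = 10.5 + 0.3P_{NetOne}.
By symmetry P_{NetOne} = P_{LinkUp}; substituting into the reaction function, 0.7P_{LinkUp} = 10.5 and P_{LinkUp} = 15.
q_{LinkUp} = 85 − 5·15 + 3·15 = 55.

55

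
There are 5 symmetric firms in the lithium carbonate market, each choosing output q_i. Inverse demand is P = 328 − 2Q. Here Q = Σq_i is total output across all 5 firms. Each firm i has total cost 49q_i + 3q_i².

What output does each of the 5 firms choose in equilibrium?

15.5

A representative firm's profit is π_i = q_i(328 − 2Q) − 49q_i − 3q_i², with Q = q_i + Σ_{j≠i} q_j.
First-order condition: 279 − 10q_i − 2Σ_{j≠i} q_j = 0.
Imposing symmetry (q_j = q for all j) turns Σ_{j≠i} q_j into 4q, so 279 = 18q and q = 15.5.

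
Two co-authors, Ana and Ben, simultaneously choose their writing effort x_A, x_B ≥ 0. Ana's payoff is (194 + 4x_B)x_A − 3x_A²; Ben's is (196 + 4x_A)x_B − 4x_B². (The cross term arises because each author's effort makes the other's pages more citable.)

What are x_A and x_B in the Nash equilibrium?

73, 61

Expanding Ana's payoff: 194x_A + 4x_Bx_A − 3x_A².
∂π/∂x_A = 194 + 4x_B − 6x_A = 0, so x_A = 97/3 + (2/3)x_B.
Likewise for Ben: x_B = 24.5 + 0.5x_A.
Solving the two reaction functions simultaneously: (1 − (2/3)(0.5))x_A = 97/3 + (2/3)·24.5, so (2/3)x_A = 146/3 and x_A = 73.
Then x_B = 24.5 + 0.5·73 = 61.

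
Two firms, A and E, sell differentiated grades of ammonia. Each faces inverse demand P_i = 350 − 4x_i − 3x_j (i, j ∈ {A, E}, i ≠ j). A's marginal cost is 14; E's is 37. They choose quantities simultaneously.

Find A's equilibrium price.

141.2

Firm A's profit: π = x_A(350 − 4x_A − 3x_E) − 14x_A.
∂π/∂x_A = 336 − 8x_A − 3x_E = 0 ⇒ x_A = 42 − 0.375x_E.
Similarly x_E = 39.125 − 0.375x_A.
Solving the two reaction functions simultaneously: (1 − (−0.375)(−0.375))x_A = 42 − 0.375·39.125, so (55/64)x_A = 1749/64 and x_A = 31.8.
Then x_E = 39.125 − 0.375·31.8 = 27.2.
P_A = 350 − 4·31.8 − 3·27.2 = 141.2.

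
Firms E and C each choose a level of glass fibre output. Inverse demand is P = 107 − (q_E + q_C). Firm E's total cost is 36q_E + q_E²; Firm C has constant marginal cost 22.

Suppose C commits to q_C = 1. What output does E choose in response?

17.5

Firm E's profit: π = q_E(107 − (q_E + q_C)) − 36q_E − q_E².
∂π/∂q_E = 71 − 4q_E − q_C = 0, so q_E = 17.75 − 0.25q_C.
At q_C = 1: q_E = 17.75 − 0.25·1 = 17.5.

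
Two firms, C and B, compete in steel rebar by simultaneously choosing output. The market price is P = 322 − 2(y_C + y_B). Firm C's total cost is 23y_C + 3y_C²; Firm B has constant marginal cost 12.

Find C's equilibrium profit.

Firm C's profit: π = y_C(322 − 2(y_C + y_B)) − 23y_C − 3y_C².
∂π/∂y_C = 299 − 10y_C − 2y_B = 0, so y_C = 29.9 − 0.2y_B.
For B: ∂π/∂y_B = 310 − 4y_B − 2y_C = 0 ⇒ y_B = 77.5 − 0.5y_C.
Substituting the second reaction function into the first: y_C = 29.9 − 0.2(77.5 − 0.5y_C), which gives 0.9y_C = 14.4 ⇒ y_C = 16.
Then y_B = 77.5 − 0.5·16 = 69.5.
Price P = 322 − 2·85.5 = 151.
C's profit: (151 − 23)·16 − 3(16)² = 1280.

1280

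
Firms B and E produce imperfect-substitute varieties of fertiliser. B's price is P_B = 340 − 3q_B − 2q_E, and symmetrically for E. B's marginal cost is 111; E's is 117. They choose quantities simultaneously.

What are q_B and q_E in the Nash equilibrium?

29, 27.5

Firm B's profit: π = q_B(340 − 3q_B − 2q_E) − 111q_B.
∂π/∂q_B = 229 − 6q_B − 2q_E = 0 ⇒ q_B = 229/6 − (1/3)q_E.
Similarly q_E = 223/6 − (1/3)q_B.
Solving the two reaction functions simultaneously: (1 − (−1/3)(−1/3))q_B = 229/6 − (1/3)·(223/6), so (8/9)q_B = 232/9 and q_B = 29.
Then q_E = 223/6 − (1/3)·29 = 27.5.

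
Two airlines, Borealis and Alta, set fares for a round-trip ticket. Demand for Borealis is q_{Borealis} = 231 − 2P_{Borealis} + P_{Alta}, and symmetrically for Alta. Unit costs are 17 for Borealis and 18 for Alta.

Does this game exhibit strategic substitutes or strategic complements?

strategic complements

Borealis's profit: π = (P_{Borealis} − 17)(231 − 2P_{Borealis} + P_{Alta}).
∂π/∂P_{Borealis} = 265 − 4P_{Borealis} + P_{Alta} = 0 ⇒ P_{Borealis} = 66.25 + 0.25P_{Alta}.
The best-response slope dP_{Borealis}/dP_{Alta} = 0.25 > 0: the reaction function is upward-sloping, so the choices are strategic complements.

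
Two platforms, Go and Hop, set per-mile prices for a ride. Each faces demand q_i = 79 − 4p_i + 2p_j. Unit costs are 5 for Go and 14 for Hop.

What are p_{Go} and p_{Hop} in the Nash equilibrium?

17.7, 21.3

Go's profit: π = (p_{Go} − 5)(79 − 4p_{Go} + 2p_{Hop}).
∂π/∂p_{Go} = 99 − 8p_{Go} + 2p_{Hop} = 0 ⇒ p_{Go} = 12.375 + 0.25p_{Hop}.
Similarly p_{Hop} = 16.875 + 0.25p_{Go}.
Solving the two reaction functions simultaneously: (1 − (0.25)(0.25))p_{Go} = 12.375 + 0.25·16.875, so 0.9375p_{Go} = 531/32 and p_{Go} = 17.7.
Then p_{Hop} = 16.875 + 0.25·17.7 = 21.3.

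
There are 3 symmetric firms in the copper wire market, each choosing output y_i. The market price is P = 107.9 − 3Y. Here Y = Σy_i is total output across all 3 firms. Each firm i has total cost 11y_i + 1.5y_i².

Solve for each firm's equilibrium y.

A representative firm's profit is π_i = y_i(107.9 − 3Y) − 11y_i − 1.5y_i², with Y = y_i + Σ_{j≠i} y_j.
First-order condition: 96.9 − 9y_i − 3Σ_{j≠i} y_j = 0.
In a symmetric equilibrium every firm chooses the same y, so Σ_{j≠i} y_j = 2y. The condition becomes 96.9 − 15y = 0, giving y = 96.9/15 = 6.46.

6.46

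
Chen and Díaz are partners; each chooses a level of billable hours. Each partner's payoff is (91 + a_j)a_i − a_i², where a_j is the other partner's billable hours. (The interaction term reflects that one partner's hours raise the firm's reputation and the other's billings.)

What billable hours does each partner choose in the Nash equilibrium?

Chen's payoff is (91 + a_D)a_C − a_C².
∂π/∂a_C = 91 + a_D − 2a_C = 0, so a_C = 45.5 + 0.5a_D.
Setting a_C = a_D in the reaction function: a_C = 45.5 + 0.5a_C, so a_C = 45.5 / 0.5 = 91.

91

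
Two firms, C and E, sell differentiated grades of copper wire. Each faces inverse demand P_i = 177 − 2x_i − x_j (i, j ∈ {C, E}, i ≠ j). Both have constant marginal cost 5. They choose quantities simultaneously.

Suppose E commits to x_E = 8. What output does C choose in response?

41

Firm C's profit: π = x_C(177 − 2x_C − x_E) − 5x_C.
∂π/∂x_C = 172 − 4x_C − x_E = 0 ⇒ x_C = 43 − 0.25x_E.
At x_E = 8: x_C = 43 − 0.25·8 = 41.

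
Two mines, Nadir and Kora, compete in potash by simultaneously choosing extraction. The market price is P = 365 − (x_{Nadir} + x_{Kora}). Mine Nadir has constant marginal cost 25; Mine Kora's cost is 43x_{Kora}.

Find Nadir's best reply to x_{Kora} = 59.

Mine Nadir's profit: π = x_{Nadir}(365 − (x_{Nadir} + x_{Kora})) − 25x_{Nadir}.
∂π/∂x_{Nadir} = 340 − 2x_{Nadir} − x_{Kora} = 0, so x_{Nadir} = 170 − 0.5x_{Kora}.
At x_{Kora} = 59: x_{Nadir} = 170 − 0.5·59 = 140.5.

140.5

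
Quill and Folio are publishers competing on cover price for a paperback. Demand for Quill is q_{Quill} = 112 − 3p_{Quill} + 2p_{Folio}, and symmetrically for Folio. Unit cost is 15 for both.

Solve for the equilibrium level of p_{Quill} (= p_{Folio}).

Quill's profit: π = (p_{Quill} − 15)(112 − 3p_{Quill} + 2p_{Folio}).
∂π/∂p_{Quill} = 157 − 6p_{Quill} + 2p_{Folio} = 0 ⇒ p_{Quill} = 157/6 + (1/3)p_{Folio}.
Setting p_{Quill} = p_{Folio} in the reaction function: p_{Quill} = 157/6 + (1/3)p_{Quill}, so p_{Quill} = (157/6) / (2/3) = 39.25.

39.25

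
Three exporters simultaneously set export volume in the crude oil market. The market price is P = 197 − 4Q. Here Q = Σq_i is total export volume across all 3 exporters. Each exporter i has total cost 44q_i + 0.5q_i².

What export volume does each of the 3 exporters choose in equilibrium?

9

A representative exporter's profit is π_i = q_i(197 − 4Q) − 44q_i − 0.5q_i², with Q = q_i + Σ_{j≠i} q_j.
First-order condition: 153 − 9q_i − 4Σ_{j≠i} q_j = 0.
In a symmetric equilibrium every exporter chooses the same q, so Σ_{j≠i} q_j = 2q. The condition becomes 153 − 17q = 0, giving q = 153/17 = 9.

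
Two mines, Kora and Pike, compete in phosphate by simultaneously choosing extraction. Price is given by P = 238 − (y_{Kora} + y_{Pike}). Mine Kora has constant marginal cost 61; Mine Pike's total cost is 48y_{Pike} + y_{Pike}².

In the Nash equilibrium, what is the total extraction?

Mine Kora's profit: π = y_{Kora}(238 − (y_{Kora} + y_{Pike})) − 61y_{Kora}.
∂π/∂y_{Kora} = 177 − 2y_{Kora} − y_{Pike} = 0, so y_{Kora} = 88.5 − 0.5y_{Pike}.
For Pike: ∂π/∂y_{Pike} = 190 − 4y_{Pike} − y_{Kora} = 0 ⇒ y_{Pike} = 47.5 − 0.25y_{Kora}.
Substituting the second reaction function into the first: y_{Kora} = 88.5 − 0.5(47.5 − 0.25y_{Kora}), which gives 0.875y_{Kora} = 64.75 ⇒ y_{Kora} = 74.
Then y_{Pike} = 47.5 − 0.25·74 = 29.
Total extraction: 74 + 29 = 103.

103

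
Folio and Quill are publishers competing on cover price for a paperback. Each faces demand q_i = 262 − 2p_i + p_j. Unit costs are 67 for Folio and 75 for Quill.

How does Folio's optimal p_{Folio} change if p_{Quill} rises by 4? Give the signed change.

Folio's profit: π = (p_{Folio} − 67)(262 − 2p_{Folio} + p_{Quill}).
∂π/∂p_{Folio} = 396 − 4p_{Folio} + p_{Quill} = 0 ⇒ p_{Folio} = 99 + 0.25p_{Quill}.
The reaction-function slope is 0.25, so a 4-unit rise in p_{Quill} moves p_{Folio} by 0.25 × 4 = 1. Folio's best response rises — the actions are strategic complements.

1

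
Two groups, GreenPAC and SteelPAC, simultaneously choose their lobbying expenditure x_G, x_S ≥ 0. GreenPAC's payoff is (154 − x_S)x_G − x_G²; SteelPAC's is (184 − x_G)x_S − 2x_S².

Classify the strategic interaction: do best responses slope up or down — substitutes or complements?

strategic substitutes

Expanding GreenPAC's payoff: 154x_G − x_Sx_G − x_G².
∂π/∂x_G = 154 − x_S − 2x_G = 0, so x_G = 77 − 0.5x_S.
The best-response slope dx_G/dx_S = −0.5 < 0: the reaction function is downward-sloping, so the choices are strategic substitutes.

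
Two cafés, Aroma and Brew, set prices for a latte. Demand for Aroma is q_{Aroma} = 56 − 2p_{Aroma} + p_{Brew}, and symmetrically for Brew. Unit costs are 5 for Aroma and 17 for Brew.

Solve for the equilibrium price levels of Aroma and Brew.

Aroma's profit: π = (p_{Aroma} − 5)(56 − 2p_{Aroma} + p_{Brew}).
∂π/∂p_{Aroma} = 66 − 4p_{Aroma} + p_{Brew} = 0 ⇒ p_{Aroma} = 16.5 + 0.25p_{Brew}.
Similarly p_{Brew} = 22.5 + 0.25p_{Aroma}.
Solving the two reaction functions simultaneously: (1 − (0.25)(0.25))p_{Aroma} = 16.5 + 0.25·22.5, so 0.9375p_{Aroma} = 22.125 and p_{Aroma} = 23.6.
Then p_{Brew} = 22.5 + 0.25·23.6 = 28.4.

23.6, 28.4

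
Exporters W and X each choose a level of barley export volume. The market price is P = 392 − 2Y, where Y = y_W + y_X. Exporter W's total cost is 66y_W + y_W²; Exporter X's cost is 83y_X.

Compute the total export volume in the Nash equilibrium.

94.4

Exporter W's profit: π = y_W(392 − 2(y_W + y_X)) − 66y_W − y_W².
∂π/∂y_W = 326 − 6y_W − 2y_X = 0, so y_W = 163/3 − (1/3)y_X.
For X: ∂π/∂y_X = 309 − 4y_X − 2y_W = 0 ⇒ y_X = 77.25 − 0.5y_W.
Plugging y_X into W's best response: y_W = 163/3 − (1/3)(77.25 − 0.5y_W) ⇒ (5/6)y_W = 343/12, so y_W = 34.3.
Then y_X = 77.25 − 0.5·34.3 = 60.1.
Total export volume: 34.3 + 60.1 = 94.4.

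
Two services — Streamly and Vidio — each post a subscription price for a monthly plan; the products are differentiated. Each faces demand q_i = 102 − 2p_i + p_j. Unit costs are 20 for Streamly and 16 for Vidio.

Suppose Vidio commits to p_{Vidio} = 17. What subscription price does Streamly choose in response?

Streamly's profit: π = (p_{Streamly} − 20)(102 − 2p_{Streamly} + p_{Vidio}).
∂π/∂p_{Streamly} = 142 − 4p_{Streamly} + p_{Vidio} = 0 ⇒ p_{Streamly} = 35.5 + 0.25p_{Vidio}.
At p_{Vidio} = 17: p_{Streamly} = 35.5 + 0.25·17 = 39.75.

39.75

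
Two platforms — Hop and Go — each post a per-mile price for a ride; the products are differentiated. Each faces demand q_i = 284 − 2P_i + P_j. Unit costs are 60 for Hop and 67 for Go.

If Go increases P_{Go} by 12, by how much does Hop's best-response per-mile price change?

Hop's profit: π = (P_{Hop} − 60)(284 − 2P_{Hop} + P_{Go}).
∂π/∂P_{Hop} = 404 − 4P_{Hop} + P_{Go} = 0 ⇒ P_{Hop} = 101 + 0.25P_{Go}.
The reaction-function slope is 0.25, so a 12-unit rise in P_{Go} moves P_{Hop} by 0.25 × 12 = 3. Hop's best response rises — the actions are strategic complements.

3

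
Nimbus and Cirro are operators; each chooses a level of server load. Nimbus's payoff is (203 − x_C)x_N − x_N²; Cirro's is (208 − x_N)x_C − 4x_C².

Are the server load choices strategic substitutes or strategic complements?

Expanding Nimbus's payoff: 203x_N − x_Cx_N − x_N².
∂π/∂x_N = 203 − x_C − 2x_N = 0, so x_N = 101.5 − 0.5x_C.
The best-response slope dx_N/dx_C = −0.5 < 0: the reaction function is downward-sloping, so the choices are strategic substitutes.

strategic substitutes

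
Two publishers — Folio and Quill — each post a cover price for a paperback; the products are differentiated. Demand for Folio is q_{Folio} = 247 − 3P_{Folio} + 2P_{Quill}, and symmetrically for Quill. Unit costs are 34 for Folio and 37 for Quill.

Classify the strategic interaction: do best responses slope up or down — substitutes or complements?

Folio's profit: π = (P_{Folio} − 34)(247 − 3P_{Folio} + 2P_{Quill}).
∂π/∂P_{Folio} = 349 − 6P_{Folio} + 2P_{Quill} = 0 ⇒ P_{Folio} = 349/6 + (1/3)P_{Quill}.
The best-response slope dP_{Folio}/dP_{Quill} = 1/3 > 0: the reaction function is upward-sloping, so the choices are strategic complements.

strategic complements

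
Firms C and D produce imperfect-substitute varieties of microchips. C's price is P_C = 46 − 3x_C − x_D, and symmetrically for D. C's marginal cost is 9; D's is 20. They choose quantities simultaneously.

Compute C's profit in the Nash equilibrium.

Firm C's profit: π = x_C(46 − 3x_C − x_D) − 9x_C.
∂π/∂x_C = 37 − 6x_C − x_D = 0 ⇒ x_C = 37/6 − (1/6)x_D.
Similarly x_D = 13/3 − (1/6)x_C.
Plugging x_D into C's best response: x_C = 37/6 − (1/6)(13/3 − (1/6)x_C) ⇒ (35/36)x_C = 49/9, so x_C = 5.6.
Then x_D = 13/3 − (1/6)·5.6 = 3.4.
P_C = 46 − 3·5.6 − 3.4 = 25.8.
Profit = (25.8 − 9)·5.6 = 94.08.

94.08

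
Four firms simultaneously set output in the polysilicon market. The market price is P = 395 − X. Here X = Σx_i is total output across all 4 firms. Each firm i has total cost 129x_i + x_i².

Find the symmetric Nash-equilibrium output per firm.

38

A representative firm's profit is π_i = x_i(395 − X) − 129x_i − x_i², with X = x_i + Σ_{j≠i} x_j.
First-order condition: 266 − 4x_i − Σ_{j≠i} x_j = 0.
Imposing symmetry (x_j = x for all j) turns Σ_{j≠i} x_j into 3x, so 266 = 7x and x = 38.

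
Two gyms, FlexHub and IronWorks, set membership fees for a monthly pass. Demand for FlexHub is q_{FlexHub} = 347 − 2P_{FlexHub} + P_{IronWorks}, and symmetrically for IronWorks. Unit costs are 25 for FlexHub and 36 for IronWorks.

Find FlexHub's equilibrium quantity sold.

FlexHub's profit: π = (P_{FlexHub} − 25)(347 − 2P_{FlexHub} + P_{IronWorks}).
∂π/∂P_{FlexHub} = 397 − 4P_{FlexHub} + P_{IronWorks} = 0 ⇒ P_{FlexHub} = 99.25 + 0.25P_{IronWorks}.
Similarly P_{IronWorks} = 104.75 + 0.25P_{FlexHub}.
Solving the two reaction functions simultaneously: (1 − (0.25)(0.25))P_{FlexHub} = 99.25 + 0.25·104.75, so 0.9375P_{FlexHub} = 125.4375 and P_{FlexHub} = 133.8.
Then P_{IronWorks} = 104.75 + 0.25·133.8 = 138.2.
q_{FlexHub} = 347 − 2·133.8 + 138.2 = 217.6.

217.6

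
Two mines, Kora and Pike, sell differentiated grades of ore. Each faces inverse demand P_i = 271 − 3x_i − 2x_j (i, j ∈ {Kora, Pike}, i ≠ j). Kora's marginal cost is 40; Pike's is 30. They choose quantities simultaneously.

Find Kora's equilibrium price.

124.75

Mine Kora's profit: π = x_{Kora}(271 − 3x_{Kora} − 2x_{Pike}) − 40x_{Kora}.
∂π/∂x_{Kora} = 231 − 6x_{Kora} − 2x_{Pike} = 0 ⇒ x_{Kora} = 38.5 − (1/3)x_{Pike}.
Similarly x_{Pike} = 241/6 − (1/3)x_{Kora}.
Plugging x_{Pike} into Kora's best response: x_{Kora} = 38.5 − (1/3)(241/6 − (1/3)x_{Kora}) ⇒ (8/9)x_{Kora} = 226/9, so x_{Kora} = 28.25.
Then x_{Pike} = 241/6 − (1/3)·28.25 = 30.75.
P_{Kora} = 271 − 3·28.25 − 2·30.75 = 124.75.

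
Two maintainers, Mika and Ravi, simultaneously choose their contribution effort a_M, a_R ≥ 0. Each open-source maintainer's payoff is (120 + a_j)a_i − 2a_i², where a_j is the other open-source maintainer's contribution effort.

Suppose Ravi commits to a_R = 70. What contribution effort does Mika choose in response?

Mika's payoff is (120 + a_R)a_M − 2a_M².
∂π/∂a_M = 120 + a_R − 4a_M = 0, so a_M = 30 + 0.25a_R.
At a_R = 70: a_M = 30 + 0.25·70 = 47.5.

47.5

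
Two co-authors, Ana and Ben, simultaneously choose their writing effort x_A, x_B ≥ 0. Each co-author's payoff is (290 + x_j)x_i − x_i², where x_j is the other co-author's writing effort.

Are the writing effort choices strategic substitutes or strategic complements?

Ana's payoff is (290 + x_B)x_A − x_A².
∂π/∂x_A = 290 + x_B − 2x_A = 0, so x_A = 145 + 0.5x_B.
The best-response slope dx_A/dx_B = 0.5 > 0: the reaction function is upward-sloping, so the choices are strategic complements.

strategic complements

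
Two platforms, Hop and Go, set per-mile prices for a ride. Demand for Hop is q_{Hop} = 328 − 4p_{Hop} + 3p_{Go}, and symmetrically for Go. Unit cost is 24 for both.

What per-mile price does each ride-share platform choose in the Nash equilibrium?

84.8

Hop's profit: π = (p_{Hop} − 24)(328 − 4p_{Hop} + 3p_{Go}).
∂π/∂p_{Hop} = 424 − 8p_{Hop} + 3p_{Go} = 0 ⇒ p_{Hop} = 53 + 0.375p_{Go}.
Setting p_{Hop} = p_{Go} in the reaction function: p_{Hop} = 53 + 0.375p_{Hop}, so p_{Hop} = 53 / 0.625 = 84.8.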